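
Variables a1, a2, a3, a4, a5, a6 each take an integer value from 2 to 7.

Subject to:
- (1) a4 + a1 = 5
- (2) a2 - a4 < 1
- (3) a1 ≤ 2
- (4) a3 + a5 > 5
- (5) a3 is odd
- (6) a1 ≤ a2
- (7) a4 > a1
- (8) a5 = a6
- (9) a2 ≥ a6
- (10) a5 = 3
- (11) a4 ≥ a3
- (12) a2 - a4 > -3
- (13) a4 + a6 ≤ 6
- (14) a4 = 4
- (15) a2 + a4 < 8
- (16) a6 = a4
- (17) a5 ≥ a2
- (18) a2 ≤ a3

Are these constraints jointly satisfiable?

Unsatisfiable

Constraint 10 fixes a5 = 3 and constraint 14 fixes a4 = 4. Constraints 8 and 16 give a5 = a6 = a4, so a5 = a4. But 3 ≠ 4 — contradiction.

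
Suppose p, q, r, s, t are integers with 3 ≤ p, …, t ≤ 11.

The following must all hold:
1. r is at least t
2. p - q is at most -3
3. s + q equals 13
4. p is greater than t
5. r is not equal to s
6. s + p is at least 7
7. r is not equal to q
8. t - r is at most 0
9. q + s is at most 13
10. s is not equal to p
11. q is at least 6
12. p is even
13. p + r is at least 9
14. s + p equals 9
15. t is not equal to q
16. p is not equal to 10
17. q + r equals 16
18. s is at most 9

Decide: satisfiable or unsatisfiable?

Take p = 6, q = 10, r = 6, s = 3, t = 3. Then constraint 2: p - q = -4; constraint 3: s + q = 13, and every other listed constraint is also met.

Satisfiable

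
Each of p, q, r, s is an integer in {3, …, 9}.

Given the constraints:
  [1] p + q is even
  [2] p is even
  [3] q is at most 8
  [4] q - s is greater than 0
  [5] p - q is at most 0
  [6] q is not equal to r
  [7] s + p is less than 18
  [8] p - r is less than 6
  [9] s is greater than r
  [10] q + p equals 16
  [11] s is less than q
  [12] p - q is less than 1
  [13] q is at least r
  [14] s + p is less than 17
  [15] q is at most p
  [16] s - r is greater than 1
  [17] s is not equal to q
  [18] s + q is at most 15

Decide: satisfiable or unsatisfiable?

Setting (p, q, r, s) = (8, 8, 4, 7) satisfies everything: constraint 4: q - s = 1; constraint 5: p - q = 0; constraint 7: s + p = 15, and the others follow.

Satisfiable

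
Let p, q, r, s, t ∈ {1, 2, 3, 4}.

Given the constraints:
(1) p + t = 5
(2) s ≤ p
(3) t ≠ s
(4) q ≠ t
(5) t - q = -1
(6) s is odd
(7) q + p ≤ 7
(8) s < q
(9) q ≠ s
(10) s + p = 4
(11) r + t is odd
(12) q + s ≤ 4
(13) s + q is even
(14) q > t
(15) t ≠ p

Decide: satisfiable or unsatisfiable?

Setting (p, q, r, s, t) = (3, 3, 1, 1, 2) satisfies everything: constraint 1: p + t = 5; constraint 5: t - q = -1; constraint 7: q + p = 6, and the others follow.

Satisfiable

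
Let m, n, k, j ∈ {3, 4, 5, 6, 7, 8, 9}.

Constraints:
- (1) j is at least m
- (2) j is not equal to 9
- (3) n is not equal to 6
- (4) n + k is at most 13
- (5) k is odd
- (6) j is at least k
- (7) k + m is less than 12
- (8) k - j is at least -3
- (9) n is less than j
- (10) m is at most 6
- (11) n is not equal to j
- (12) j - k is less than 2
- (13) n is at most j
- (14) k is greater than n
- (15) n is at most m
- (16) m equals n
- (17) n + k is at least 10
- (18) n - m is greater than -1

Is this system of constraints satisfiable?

Satisfiable

Take m = 3, n = 3, k = 7, j = 7. Then constraint 4: n + k = 10; constraint 7: k + m = 10; constraint 8: k - j = 0, and every other listed constraint is also met.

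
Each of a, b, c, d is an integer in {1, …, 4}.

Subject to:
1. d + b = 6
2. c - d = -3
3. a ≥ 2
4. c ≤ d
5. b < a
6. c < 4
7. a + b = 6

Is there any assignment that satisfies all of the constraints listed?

Satisfiable

Take a = 4, b = 2, c = 1, d = 4. Then constraint 1: d + b = 6; constraint 2: c - d = -3, and every other listed constraint is also met.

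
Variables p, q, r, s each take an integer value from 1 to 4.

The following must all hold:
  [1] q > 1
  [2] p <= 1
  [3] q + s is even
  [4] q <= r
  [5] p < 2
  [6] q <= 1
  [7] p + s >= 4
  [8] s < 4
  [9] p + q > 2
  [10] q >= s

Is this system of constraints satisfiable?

From constraint 2: p ≤ 1. From constraints 6 and 10: s ≤ q ≤ 1. Hence p + s ≤ 2. But constraint 7 requires p + s ≥ 4, and 4 > 2. Contradiction.

Unsatisfiable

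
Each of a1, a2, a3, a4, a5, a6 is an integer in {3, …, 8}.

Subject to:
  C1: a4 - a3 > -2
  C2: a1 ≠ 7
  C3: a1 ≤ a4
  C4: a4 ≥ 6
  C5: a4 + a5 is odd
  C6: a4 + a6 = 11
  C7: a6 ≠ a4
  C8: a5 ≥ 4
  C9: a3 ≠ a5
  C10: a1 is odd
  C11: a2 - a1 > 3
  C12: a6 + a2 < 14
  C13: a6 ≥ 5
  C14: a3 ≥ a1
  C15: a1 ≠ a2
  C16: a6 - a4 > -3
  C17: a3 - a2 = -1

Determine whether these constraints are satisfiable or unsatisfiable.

One satisfying assignment is a1 = 3, a2 = 7, a3 = 6, a4 = 6, a5 = 5, a6 = 5.
For the less obvious constraints — constraint 1: a4 - a3 = 0; constraint 6: a4 + a6 = 11; constraint 11: a2 - a1 = 4 — and the others hold by inspection.

Satisfiable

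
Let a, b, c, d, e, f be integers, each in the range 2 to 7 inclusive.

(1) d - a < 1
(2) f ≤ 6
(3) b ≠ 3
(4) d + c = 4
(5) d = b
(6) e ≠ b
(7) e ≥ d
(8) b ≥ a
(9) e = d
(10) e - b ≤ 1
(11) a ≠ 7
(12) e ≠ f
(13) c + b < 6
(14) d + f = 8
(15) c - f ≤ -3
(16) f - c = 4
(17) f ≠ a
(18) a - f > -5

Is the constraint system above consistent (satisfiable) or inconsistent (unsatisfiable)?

Unsatisfiable

From constraints 5 and 9, e = d = b, so e = b. But constraint 6 says e ≠ b. Contradiction.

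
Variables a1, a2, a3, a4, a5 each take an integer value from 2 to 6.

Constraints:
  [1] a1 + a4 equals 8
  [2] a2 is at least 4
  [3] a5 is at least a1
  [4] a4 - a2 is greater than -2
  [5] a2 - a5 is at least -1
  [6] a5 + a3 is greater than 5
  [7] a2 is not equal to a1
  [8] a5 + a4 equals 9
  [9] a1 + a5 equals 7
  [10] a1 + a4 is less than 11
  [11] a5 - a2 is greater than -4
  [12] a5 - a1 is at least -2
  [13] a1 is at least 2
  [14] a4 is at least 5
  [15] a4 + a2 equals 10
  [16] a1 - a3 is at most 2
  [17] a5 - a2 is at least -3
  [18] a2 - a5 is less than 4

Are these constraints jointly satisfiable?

Satisfiable

Take a1 = 3, a2 = 5, a3 = 4, a4 = 5, a5 = 4. Then constraint 1: a1 + a4 = 8; constraint 4: a4 - a2 = 0; constraint 5: a2 - a5 = 1, and every other listed constraint is also met.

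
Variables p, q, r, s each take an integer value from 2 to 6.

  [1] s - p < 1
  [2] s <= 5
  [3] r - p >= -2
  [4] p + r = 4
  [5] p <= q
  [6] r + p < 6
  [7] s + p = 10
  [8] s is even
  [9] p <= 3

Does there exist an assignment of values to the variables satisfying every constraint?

Unsatisfiable

From constraint 2: s ≤ 5. From constraint 9: p ≤ 3. Hence s + p ≤ 8. But constraint 7 requires s + p = 10, and 10 > 8. Contradiction.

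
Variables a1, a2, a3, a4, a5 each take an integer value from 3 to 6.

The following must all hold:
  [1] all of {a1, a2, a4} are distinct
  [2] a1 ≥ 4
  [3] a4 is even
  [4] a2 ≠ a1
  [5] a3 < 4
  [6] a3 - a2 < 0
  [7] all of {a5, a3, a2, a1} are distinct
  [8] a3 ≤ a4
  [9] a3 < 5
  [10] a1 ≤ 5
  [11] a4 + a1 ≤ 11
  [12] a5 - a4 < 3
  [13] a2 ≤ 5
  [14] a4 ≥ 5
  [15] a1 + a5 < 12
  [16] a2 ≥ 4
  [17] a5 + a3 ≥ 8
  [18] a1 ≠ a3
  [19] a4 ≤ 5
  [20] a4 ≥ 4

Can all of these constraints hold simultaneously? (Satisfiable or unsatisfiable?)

Unsatisfiable

Constraints 2, 10, 13, 16, 19, and 20 confine each of a1, a2, a4 to the 2 values {4, 5}.
Constraint 1 requires all 3 of them to be distinct, but only 2 values are available — impossible by the pigeonhole principle.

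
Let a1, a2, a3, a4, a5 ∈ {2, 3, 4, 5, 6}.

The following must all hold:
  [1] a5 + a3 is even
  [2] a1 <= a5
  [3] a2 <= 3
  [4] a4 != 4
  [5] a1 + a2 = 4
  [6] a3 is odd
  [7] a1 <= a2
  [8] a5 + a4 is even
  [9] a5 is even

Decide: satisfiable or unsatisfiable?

Unsatisfiable

Constraint 9 makes a5 even and constraint 6 makes a3 odd, so a5 + a3 must be odd. Constraint 1 says a5 + a3 is even — contradiction.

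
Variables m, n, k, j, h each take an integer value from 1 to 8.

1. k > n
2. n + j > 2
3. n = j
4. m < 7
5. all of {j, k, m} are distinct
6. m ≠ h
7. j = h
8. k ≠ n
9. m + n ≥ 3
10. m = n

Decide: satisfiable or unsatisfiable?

Unsatisfiable

From constraints 3, 7, and 10, m = n = j = h, so m = h. But constraint 6 says m ≠ h. Contradiction.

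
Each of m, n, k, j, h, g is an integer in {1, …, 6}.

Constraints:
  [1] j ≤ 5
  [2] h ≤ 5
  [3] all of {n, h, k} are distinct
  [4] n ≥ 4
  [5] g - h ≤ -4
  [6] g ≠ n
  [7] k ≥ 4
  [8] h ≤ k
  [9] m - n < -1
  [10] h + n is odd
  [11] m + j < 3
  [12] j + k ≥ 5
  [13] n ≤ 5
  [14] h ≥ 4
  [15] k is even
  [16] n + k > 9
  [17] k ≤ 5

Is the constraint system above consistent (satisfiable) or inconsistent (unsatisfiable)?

Constraints 2, 4, 7, 13, 14, and 17 confine each of n, h, k to the 2 values {4, 5}.
Constraint 3 requires all 3 of them to be distinct, but only 2 values are available — impossible by the pigeonhole principle.

Unsatisfiable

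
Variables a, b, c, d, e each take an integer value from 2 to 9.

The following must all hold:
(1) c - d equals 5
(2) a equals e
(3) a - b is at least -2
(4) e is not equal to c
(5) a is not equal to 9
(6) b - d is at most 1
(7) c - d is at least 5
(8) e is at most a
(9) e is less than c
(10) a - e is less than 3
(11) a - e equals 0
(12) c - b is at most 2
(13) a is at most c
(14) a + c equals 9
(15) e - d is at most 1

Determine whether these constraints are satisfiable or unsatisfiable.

Constraints 6, 7, and 12 give c − d ≥ 5, d − b ≥ -1, b − c ≥ -2.
Adding all 3 inequalities: the left sides telescope to 0, and the right sides sum to 5 + (-1) + (-2) = 2. So 0 ≥ 2, which is false.

Unsatisfiable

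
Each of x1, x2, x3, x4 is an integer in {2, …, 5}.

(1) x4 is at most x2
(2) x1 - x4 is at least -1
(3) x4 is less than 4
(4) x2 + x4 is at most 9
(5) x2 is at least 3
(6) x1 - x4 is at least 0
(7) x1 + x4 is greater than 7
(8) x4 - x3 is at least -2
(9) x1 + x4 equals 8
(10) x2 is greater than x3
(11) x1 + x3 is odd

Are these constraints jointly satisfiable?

Satisfiable

One satisfying assignment is x1 = 5, x2 = 5, x3 = 4, x4 = 3.
For the less obvious constraints — constraint 2: x1 - x4 = 2; constraint 4: x2 + x4 = 8 — and the others hold by inspection.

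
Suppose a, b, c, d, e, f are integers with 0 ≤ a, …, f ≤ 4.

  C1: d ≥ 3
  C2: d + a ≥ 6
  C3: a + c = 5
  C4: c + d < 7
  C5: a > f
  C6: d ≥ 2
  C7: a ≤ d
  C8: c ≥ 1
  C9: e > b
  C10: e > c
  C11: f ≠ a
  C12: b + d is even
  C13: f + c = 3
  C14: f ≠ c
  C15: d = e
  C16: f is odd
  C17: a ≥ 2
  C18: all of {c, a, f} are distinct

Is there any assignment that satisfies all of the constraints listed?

Take a = 3, b = 2, c = 2, d = 4, e = 4, f = 1. Then constraint 2: d + a = 7; constraint 3: a + c = 5; constraint 4: c + d = 6, and every other listed constraint is also met.

Satisfiable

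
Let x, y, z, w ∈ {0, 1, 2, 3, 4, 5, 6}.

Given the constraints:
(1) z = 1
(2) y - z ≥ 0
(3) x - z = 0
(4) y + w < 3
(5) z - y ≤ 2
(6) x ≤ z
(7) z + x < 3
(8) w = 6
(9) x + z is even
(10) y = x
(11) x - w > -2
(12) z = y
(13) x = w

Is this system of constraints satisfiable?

Constraint 1 fixes z = 1 and constraint 8 fixes w = 6. Constraints 10, 12, and 13 give z = y = x = w, so z = w. But 1 ≠ 6 — contradiction.

Unsatisfiable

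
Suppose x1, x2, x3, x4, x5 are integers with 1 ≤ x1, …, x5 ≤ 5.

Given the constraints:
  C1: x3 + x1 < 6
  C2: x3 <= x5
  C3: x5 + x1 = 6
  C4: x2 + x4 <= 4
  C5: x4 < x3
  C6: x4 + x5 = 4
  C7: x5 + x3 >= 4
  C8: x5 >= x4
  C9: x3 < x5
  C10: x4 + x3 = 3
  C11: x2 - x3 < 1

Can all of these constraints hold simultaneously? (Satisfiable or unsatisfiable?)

Satisfiable

Setting (x1, x2, x3, x4, x5) = (3, 1, 2, 1, 3) satisfies everything: constraint 1: x3 + x1 = 5; constraint 3: x5 + x1 = 6; constraint 4: x2 + x4 = 2, and the others follow.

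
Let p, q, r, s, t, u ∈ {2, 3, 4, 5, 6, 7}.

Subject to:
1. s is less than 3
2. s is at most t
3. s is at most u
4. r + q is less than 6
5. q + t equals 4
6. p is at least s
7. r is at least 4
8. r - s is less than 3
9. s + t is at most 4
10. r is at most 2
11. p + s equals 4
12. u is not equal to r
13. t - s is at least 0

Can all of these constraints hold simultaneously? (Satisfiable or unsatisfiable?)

Unsatisfiable

From constraint 7: r ≥ 4. From constraint 10: r ≤ 2. But 2 < 4, so no value of r works.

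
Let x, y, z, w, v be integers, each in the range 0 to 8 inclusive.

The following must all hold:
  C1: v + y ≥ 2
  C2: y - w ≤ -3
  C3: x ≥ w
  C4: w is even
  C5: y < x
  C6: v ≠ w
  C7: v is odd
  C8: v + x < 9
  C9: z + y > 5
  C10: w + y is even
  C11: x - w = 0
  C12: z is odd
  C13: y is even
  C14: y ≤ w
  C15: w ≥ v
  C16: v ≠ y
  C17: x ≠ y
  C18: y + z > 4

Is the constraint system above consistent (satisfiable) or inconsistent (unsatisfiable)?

Satisfiable

Try x = 4, y = 0, z = 7, w = 4, v = 3.
Check constraint 1: v + y = 3; constraint 2: y - w = -4. The remaining constraints are straightforward to verify.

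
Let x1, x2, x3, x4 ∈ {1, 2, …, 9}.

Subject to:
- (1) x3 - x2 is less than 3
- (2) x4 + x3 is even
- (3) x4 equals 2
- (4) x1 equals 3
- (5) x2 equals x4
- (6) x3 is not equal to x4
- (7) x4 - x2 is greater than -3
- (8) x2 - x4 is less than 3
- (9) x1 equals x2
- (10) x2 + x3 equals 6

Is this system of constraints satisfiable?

Unsatisfiable

Constraint 4 fixes x1 = 3 and constraint 3 fixes x4 = 2. Constraints 5 and 9 give x1 = x2 = x4, so x1 = x4. But 3 ≠ 2 — contradiction.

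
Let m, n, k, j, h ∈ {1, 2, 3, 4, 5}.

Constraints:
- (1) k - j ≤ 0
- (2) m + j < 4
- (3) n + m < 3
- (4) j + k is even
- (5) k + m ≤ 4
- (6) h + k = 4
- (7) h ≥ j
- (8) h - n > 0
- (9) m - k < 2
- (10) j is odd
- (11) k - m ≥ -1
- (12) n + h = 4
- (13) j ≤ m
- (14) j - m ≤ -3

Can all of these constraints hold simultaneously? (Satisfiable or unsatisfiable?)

Unsatisfiable

Constraints 1, 11, and 14 give j − k ≥ 0, k − m ≥ -1, m − j ≥ 3.
Adding all 3 inequalities: the left sides telescope to 0, and the right sides sum to 0 + (-1) + 3 = 2. So 0 ≥ 2, which is false.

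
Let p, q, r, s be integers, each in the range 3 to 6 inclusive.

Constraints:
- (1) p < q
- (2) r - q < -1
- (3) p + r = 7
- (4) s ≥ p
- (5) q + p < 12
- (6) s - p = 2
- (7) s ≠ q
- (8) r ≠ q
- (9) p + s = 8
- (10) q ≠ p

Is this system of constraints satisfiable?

Satisfiable

Take p = 3, q = 6, r = 4, s = 5. Then constraint 2: r - q = -2; constraint 3: p + r = 7; constraint 5: q + p = 9, and every other listed constraint is also met.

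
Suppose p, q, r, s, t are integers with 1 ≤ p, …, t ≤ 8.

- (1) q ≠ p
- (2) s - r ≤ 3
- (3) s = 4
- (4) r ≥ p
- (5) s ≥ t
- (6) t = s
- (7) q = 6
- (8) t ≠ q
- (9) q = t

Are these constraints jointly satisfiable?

Constraint 7 fixes q = 6 and constraint 3 fixes s = 4. Constraints 6 and 9 give q = t = s, so q = s. But 6 ≠ 4 — contradiction.

Unsatisfiable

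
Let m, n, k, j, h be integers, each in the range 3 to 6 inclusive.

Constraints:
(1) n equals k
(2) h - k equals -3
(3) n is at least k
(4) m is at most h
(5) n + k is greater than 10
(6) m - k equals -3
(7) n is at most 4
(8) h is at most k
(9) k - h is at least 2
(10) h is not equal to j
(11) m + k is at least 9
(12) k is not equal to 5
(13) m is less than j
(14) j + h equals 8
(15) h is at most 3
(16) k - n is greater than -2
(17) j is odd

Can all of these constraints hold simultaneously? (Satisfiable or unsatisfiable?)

From constraints 4 and 15: m ≤ h ≤ 3. From constraints 3 and 7: k ≤ n ≤ 4. Hence m + k ≤ 7. But constraint 11 requires m + k ≥ 9, and 9 > 7. Contradiction.

Unsatisfiable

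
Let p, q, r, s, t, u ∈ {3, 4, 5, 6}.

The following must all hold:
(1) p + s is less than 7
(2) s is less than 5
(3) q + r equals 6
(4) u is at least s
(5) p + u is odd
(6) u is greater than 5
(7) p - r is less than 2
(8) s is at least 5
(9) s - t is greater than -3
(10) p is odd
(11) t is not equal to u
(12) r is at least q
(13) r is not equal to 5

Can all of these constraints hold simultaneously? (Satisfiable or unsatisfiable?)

Unsatisfiable

From constraint 8: s ≥ 5. From constraint 2: s ≤ 4. But 4 < 5, so no value of s works.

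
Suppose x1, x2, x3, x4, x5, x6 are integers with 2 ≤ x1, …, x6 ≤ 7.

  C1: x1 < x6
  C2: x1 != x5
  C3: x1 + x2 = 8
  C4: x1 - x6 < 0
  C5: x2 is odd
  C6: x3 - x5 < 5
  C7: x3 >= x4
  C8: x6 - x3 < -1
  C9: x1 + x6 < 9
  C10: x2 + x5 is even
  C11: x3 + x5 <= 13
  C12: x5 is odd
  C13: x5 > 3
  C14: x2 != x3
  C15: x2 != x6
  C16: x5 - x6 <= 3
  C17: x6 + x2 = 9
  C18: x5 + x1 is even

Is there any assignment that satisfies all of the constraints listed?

Setting (x1, x2, x3, x4, x5, x6) = (3, 5, 7, 5, 5, 4) satisfies everything: constraint 3: x1 + x2 = 8; constraint 4: x1 - x6 = -1; constraint 6: x3 - x5 = 2, and the others follow.

Satisfiable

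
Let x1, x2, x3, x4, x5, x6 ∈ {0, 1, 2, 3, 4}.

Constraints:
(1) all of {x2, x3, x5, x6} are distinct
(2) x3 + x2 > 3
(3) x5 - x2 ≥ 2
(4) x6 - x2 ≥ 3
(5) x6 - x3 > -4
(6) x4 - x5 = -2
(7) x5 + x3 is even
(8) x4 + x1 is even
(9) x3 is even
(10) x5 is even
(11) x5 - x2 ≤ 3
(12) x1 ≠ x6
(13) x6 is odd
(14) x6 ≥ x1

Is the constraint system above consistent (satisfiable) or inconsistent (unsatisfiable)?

One satisfying assignment is x1 = 0, x2 = 0, x3 = 4, x4 = 0, x5 = 2, x6 = 3.
For the less obvious constraints — constraint 2: x3 + x2 = 4; constraint 3: x5 - x2 = 2 — and the others hold by inspection.

Satisfiable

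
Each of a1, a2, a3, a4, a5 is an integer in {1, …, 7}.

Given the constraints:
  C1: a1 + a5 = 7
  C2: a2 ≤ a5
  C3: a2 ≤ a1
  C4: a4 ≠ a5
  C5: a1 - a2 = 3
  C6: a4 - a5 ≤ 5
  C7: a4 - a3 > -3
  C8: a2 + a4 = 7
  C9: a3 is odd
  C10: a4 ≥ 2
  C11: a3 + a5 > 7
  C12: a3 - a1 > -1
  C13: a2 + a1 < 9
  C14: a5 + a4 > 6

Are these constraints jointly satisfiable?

Take a1 = 5, a2 = 2, a3 = 7, a4 = 5, a5 = 2. Then constraint 1: a1 + a5 = 7; constraint 5: a1 - a2 = 3, and every other listed constraint is also met.

Satisfiable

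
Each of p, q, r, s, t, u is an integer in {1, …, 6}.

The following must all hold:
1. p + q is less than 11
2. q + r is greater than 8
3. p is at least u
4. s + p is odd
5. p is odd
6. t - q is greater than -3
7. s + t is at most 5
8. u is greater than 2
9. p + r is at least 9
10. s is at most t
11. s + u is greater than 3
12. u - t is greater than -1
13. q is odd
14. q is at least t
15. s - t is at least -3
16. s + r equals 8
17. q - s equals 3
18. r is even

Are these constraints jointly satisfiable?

One satisfying assignment is p = 3, q = 5, r = 6, s = 2, t = 3, u = 3.
For the less obvious constraints — constraint 1: p + q = 8; constraint 2: q + r = 11 — and the others hold by inspection.

Satisfiable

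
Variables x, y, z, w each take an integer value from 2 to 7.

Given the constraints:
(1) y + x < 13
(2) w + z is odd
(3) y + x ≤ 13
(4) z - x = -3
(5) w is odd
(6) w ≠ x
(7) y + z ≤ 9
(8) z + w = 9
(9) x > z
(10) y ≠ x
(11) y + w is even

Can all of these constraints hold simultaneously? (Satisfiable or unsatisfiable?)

Satisfiable

Try x = 7, y = 3, z = 4, w = 5.
Check constraint 1: y + x = 10; constraint 3: y + x = 10. The remaining constraints are straightforward to verify.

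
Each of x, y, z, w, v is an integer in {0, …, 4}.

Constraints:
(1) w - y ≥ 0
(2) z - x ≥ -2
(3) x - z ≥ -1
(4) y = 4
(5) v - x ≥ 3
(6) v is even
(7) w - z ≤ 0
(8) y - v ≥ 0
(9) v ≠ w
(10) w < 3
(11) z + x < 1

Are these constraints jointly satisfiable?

Constraints 1, 3, 5, 7, and 8 give x − z ≥ -1, z − w ≥ 0, w − y ≥ 0, y − v ≥ 0, v − x ≥ 3.
Adding all 5 inequalities: the left sides telescope to 0, and the right sides sum to (-1) + 0 + 0 + 0 + 3 = 2. So 0 ≥ 2, which is false.

Unsatisfiable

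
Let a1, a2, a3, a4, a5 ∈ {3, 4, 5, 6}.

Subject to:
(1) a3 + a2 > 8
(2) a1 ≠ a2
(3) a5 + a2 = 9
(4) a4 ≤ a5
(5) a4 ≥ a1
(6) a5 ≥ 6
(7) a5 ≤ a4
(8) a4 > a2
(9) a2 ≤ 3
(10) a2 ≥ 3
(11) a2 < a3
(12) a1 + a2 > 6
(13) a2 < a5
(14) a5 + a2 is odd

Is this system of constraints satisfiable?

Take a1 = 5, a2 = 3, a3 = 6, a4 = 6, a5 = 6. Then constraint 1: a3 + a2 = 9; constraint 3: a5 + a2 = 9, and every other listed constraint is also met.

Satisfiable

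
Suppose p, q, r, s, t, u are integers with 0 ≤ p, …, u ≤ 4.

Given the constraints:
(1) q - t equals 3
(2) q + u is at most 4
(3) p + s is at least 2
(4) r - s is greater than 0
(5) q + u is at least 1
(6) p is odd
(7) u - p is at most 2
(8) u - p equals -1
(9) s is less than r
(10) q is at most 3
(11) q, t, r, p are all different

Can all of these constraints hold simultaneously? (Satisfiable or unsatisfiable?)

Try p = 1, q = 3, r = 4, s = 1, t = 0, u = 0.
Check constraint 1: q - t = 3; constraint 2: q + u = 3; constraint 3: p + s = 2. The remaining constraints are straightforward to verify.

Satisfiable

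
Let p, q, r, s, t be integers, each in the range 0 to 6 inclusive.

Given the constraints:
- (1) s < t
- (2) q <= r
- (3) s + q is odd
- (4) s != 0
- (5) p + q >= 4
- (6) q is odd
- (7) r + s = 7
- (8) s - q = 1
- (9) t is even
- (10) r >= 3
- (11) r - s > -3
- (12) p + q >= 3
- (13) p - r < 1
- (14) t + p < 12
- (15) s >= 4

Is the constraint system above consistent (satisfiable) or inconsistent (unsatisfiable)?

Satisfiable

Setting (p, q, r, s, t) = (3, 3, 3, 4, 6) satisfies everything: constraint 5: p + q = 6; constraint 7: r + s = 7; constraint 8: s - q = 1, and the others follow.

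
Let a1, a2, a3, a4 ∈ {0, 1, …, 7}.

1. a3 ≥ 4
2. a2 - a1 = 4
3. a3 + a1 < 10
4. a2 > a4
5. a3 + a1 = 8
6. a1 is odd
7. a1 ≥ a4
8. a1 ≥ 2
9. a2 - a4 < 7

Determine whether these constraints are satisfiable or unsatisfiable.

Take a1 = 3, a2 = 7, a3 = 5, a4 = 1. Then constraint 2: a2 - a1 = 4; constraint 3: a3 + a1 = 8, and every other listed constraint is also met.

Satisfiable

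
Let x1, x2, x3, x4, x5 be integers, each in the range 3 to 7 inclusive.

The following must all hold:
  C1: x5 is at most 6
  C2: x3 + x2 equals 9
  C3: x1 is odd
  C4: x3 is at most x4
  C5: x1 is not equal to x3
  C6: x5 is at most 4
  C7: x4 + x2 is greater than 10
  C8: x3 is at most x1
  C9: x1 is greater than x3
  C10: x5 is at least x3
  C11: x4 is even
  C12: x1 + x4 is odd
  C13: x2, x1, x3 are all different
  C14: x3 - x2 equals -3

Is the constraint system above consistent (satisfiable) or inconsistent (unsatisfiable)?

Try x1 = 7, x2 = 6, x3 = 3, x4 = 6, x5 = 4.
Check constraint 2: x3 + x2 = 9; constraint 7: x4 + x2 = 12; constraint 14: x3 - x2 = -3. The remaining constraints are straightforward to verify.

Satisfiable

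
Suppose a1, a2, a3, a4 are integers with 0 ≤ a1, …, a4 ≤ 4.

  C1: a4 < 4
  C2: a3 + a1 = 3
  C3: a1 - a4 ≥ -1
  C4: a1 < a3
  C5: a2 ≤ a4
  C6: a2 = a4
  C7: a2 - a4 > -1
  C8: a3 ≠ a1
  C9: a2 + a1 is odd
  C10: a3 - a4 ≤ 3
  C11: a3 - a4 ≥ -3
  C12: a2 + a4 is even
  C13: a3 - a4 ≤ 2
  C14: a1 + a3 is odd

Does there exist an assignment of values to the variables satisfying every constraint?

Take a1 = 1, a2 = 2, a3 = 2, a4 = 2. Then constraint 2: a3 + a1 = 3; constraint 3: a1 - a4 = -1; constraint 7: a2 - a4 = 0, and every other listed constraint is also met.

Satisfiable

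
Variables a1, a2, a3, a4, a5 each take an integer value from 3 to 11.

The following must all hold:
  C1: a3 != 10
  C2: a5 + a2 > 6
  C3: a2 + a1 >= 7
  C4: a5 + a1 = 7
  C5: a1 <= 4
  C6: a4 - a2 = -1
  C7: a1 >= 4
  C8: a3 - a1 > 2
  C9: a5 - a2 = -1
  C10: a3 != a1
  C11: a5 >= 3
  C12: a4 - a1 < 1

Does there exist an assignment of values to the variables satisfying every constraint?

Satisfiable

Setting (a1, a2, a3, a4, a5) = (4, 4, 8, 3, 3) satisfies everything: constraint 2: a5 + a2 = 7; constraint 3: a2 + a1 = 8; constraint 4: a5 + a1 = 7, and the others follow.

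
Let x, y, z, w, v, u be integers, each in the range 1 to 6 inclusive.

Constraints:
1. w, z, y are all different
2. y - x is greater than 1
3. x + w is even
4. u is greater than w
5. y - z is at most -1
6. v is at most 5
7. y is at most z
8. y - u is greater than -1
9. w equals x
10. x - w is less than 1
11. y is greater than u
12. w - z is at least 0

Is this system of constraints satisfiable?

Unsatisfiable

Constraints 4, 5, 11, and 12 give u < y, y < z, z ≤ w, w < u. Chaining: u < y < z ≤ w < u, which forces u < u — impossible.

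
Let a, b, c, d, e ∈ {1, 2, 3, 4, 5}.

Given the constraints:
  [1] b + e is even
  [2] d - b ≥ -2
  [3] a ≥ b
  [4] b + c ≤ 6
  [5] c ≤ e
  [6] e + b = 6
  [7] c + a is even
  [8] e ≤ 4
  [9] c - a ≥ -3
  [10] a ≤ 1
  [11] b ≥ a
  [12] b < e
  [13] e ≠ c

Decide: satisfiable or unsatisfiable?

Unsatisfiable

From constraint 8: e ≤ 4. From constraints 3 and 10: b ≤ a ≤ 1. Hence e + b ≤ 5. But constraint 6 requires e + b = 6, and 6 > 5. Contradiction.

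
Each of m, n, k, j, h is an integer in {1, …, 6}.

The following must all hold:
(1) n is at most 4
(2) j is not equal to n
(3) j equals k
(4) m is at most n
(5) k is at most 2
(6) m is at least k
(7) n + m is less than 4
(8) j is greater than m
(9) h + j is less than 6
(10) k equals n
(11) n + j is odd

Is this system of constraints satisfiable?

Unsatisfiable

From constraints 3 and 10, j = k = n, so j = n. But constraint 2 says j ≠ n. Contradiction.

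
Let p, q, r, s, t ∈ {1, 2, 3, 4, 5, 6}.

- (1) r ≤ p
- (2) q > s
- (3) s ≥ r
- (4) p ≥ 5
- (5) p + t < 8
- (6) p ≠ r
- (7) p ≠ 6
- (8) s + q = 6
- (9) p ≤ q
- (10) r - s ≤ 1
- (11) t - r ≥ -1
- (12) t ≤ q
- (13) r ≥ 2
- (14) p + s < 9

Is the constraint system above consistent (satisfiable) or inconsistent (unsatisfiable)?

From constraints 3 and 13: s ≥ r ≥ 2. From constraints 4 and 9: q ≥ p ≥ 5. Hence s + q ≥ 7. But constraint 8 requires s + q = 6, and 6 < 7. Contradiction.

Unsatisfiable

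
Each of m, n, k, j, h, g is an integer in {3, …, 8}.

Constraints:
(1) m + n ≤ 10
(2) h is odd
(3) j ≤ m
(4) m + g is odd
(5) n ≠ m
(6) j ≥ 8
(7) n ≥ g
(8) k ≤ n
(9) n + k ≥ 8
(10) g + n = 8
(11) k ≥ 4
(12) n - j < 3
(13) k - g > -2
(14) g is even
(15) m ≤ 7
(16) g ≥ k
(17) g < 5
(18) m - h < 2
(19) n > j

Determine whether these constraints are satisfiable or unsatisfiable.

From constraints 3 and 6: m ≥ j ≥ 8. From constraints 8 and 11: n ≥ k ≥ 4. Hence m + n ≥ 12. But constraint 1 requires m + n ≤ 10, and 10 < 12. Contradiction.

Unsatisfiable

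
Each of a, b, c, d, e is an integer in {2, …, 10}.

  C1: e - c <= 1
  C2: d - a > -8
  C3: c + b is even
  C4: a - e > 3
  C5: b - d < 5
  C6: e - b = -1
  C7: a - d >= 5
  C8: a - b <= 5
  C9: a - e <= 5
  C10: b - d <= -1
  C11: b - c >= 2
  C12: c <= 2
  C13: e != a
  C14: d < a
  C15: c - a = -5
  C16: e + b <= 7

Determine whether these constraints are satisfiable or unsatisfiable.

Unsatisfiable

Constraints 1, 7, 9, 10, and 11 give a − d ≥ 5, d − b ≥ 1, b − c ≥ 2, c − e ≥ -1, e − a ≥ -5.
Adding all 5 inequalities: the left sides telescope to 0, and the right sides sum to 5 + 1 + 2 + (-1) + (-5) = 2. So 0 ≥ 2, which is false.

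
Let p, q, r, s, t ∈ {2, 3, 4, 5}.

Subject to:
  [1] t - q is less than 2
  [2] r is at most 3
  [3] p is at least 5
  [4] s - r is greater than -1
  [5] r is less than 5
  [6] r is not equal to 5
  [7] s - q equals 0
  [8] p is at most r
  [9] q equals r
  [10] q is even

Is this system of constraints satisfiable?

Unsatisfiable

From constraint 3: p ≥ 5. From constraints 2 and 8: p ≤ r and r ≤ 3, so p ≤ 3. But 3 < 5, so no value of p works.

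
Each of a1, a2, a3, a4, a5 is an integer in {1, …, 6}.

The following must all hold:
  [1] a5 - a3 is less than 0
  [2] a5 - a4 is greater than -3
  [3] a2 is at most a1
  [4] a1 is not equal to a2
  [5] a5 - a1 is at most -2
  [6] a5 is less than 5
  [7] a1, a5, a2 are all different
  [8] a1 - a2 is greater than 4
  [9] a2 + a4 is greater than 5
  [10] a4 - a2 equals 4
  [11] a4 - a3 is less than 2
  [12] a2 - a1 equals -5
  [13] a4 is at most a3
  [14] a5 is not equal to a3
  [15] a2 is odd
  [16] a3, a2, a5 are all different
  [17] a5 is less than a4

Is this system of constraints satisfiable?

Satisfiable

Setting (a1, a2, a3, a4, a5) = (6, 1, 5, 5, 3) satisfies everything: constraint 1: a5 - a3 = -2; constraint 2: a5 - a4 = -2; constraint 5: a5 - a1 = -3, and the others follow.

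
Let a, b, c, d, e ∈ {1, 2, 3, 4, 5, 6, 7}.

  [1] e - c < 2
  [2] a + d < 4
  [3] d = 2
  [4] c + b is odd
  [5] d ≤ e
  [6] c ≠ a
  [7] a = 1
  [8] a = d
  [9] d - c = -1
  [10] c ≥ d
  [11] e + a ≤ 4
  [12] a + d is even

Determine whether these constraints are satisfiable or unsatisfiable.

Unsatisfiable

Constraint 7 fixes a = 1 and constraint 3 fixes d = 2, but constraint 8 requires a = d. Since 1 ≠ 2, contradiction.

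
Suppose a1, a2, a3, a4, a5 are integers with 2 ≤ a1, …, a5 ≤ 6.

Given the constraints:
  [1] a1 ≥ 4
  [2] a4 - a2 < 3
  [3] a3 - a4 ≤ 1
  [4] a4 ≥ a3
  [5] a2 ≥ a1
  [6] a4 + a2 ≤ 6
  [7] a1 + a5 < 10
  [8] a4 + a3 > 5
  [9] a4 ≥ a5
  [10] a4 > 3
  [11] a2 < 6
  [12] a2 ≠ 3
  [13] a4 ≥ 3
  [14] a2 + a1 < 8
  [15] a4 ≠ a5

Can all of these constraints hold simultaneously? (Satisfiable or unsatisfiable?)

Unsatisfiable

From constraint 13: a4 ≥ 3. From constraints 1 and 5: a2 ≥ a1 ≥ 4. Hence a4 + a2 ≥ 7. But constraint 6 requires a4 + a2 ≤ 6, and 6 < 7. Contradiction.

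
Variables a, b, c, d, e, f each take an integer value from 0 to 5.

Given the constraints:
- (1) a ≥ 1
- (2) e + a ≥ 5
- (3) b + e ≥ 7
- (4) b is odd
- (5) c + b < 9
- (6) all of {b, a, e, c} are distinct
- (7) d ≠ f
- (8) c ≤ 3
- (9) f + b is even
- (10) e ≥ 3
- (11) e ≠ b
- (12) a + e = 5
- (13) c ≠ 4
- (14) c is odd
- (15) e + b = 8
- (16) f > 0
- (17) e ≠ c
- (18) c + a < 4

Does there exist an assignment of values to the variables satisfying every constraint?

Take a = 2, b = 5, c = 1, d = 3, e = 3, f = 5. Then constraint 2: e + a = 5; constraint 3: b + e = 8; constraint 5: c + b = 6, and every other listed constraint is also met.

Satisfiable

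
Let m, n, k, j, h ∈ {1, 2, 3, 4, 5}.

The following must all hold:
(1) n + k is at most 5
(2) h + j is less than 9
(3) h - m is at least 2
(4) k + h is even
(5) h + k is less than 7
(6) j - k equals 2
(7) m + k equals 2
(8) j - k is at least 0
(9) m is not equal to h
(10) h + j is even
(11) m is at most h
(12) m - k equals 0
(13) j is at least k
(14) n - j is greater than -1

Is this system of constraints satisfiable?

Try m = 1, n = 4, k = 1, j = 3, h = 5.
Check constraint 1: n + k = 5; constraint 2: h + j = 8; constraint 3: h - m = 4. The remaining constraints are straightforward to verify.

Satisfiable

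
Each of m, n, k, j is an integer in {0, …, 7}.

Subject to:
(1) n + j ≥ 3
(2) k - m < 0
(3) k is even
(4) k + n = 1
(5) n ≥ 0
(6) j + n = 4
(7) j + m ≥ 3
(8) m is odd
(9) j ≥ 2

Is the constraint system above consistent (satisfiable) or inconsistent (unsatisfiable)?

Satisfiable

The assignment m = 3, n = 1, k = 0, j = 3 works:
  constraint 1 holds since n + j = 4.
  constraint 2 holds since k - m = -3.
The rest check out directly.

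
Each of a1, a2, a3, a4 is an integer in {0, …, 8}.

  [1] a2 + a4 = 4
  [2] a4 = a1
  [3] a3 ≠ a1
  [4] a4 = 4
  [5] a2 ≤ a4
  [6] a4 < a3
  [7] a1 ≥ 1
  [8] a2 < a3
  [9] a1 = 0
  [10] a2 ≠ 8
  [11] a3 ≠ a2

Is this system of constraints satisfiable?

Unsatisfiable

Constraint 4 fixes a4 = 4 and constraint 9 fixes a1 = 0, but constraint 2 requires a4 = a1. Since 4 ≠ 0, contradiction.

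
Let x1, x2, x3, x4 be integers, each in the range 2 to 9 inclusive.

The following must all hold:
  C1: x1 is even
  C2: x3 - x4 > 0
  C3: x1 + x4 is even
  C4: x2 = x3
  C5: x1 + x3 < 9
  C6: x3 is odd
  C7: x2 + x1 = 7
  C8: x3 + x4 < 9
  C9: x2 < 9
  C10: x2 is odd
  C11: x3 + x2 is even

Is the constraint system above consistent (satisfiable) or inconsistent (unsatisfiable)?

One satisfying assignment is x1 = 2, x2 = 5, x3 = 5, x4 = 2.
For the less obvious constraints — constraint 2: x3 - x4 = 3; constraint 5: x1 + x3 = 7; constraint 7: x2 + x1 = 7 — and the others hold by inspection.

Satisfiable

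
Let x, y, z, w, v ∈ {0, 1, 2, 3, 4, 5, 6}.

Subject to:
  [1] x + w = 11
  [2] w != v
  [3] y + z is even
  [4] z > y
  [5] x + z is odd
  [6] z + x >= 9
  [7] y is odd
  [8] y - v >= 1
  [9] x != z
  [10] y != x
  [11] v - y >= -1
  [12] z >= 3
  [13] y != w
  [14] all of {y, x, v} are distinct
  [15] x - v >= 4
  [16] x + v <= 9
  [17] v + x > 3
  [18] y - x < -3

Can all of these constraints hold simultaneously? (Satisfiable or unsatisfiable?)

Satisfiable

Try x = 6, y = 1, z = 5, w = 5, v = 0.
Check constraint 1: x + w = 11; constraint 6: z + x = 11; constraint 8: y - v = 1. The remaining constraints are straightforward to verify.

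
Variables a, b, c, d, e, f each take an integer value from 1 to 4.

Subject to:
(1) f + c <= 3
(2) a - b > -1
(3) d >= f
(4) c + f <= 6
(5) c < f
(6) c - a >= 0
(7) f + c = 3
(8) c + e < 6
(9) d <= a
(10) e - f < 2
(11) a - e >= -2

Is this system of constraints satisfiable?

Unsatisfiable

Constraints 3, 5, 6, and 9 give f ≤ d, d ≤ a, a ≤ c, c < f. Chaining: f ≤ d ≤ a ≤ c < f, which forces f < f — impossible.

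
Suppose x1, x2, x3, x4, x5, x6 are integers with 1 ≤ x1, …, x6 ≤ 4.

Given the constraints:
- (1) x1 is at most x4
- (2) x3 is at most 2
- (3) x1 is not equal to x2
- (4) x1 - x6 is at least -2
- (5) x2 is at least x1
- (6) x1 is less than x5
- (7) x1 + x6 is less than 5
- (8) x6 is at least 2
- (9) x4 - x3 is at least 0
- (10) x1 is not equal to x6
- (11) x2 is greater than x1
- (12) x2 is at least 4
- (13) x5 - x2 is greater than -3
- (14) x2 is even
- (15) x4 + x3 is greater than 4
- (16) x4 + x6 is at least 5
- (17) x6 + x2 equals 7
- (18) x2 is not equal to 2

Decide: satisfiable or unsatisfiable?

Satisfiable

Take x1 = 1, x2 = 4, x3 = 1, x4 = 4, x5 = 4, x6 = 3. Then constraint 4: x1 - x6 = -2; constraint 7: x1 + x6 = 4, and every other listed constraint is also met.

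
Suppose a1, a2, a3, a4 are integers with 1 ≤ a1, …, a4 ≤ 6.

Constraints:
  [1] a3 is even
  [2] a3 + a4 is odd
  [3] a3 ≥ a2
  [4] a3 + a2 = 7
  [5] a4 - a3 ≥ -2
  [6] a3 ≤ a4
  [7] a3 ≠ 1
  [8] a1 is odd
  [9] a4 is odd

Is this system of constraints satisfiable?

Satisfiable

Try a1 = 1, a2 = 3, a3 = 4, a4 = 5.
Check constraint 4: a3 + a2 = 7; constraint 5: a4 - a3 = 1. The remaining constraints are straightforward to verify.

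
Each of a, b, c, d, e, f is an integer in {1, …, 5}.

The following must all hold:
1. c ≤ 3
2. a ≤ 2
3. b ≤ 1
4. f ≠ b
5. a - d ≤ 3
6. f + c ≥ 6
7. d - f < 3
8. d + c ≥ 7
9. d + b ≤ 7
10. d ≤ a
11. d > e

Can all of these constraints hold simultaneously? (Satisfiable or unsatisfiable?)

Unsatisfiable

From constraints 2 and 10: d ≤ a ≤ 2. From constraint 1: c ≤ 3. Hence d + c ≤ 5. But constraint 8 requires d + c ≥ 7, and 7 > 5. Contradiction.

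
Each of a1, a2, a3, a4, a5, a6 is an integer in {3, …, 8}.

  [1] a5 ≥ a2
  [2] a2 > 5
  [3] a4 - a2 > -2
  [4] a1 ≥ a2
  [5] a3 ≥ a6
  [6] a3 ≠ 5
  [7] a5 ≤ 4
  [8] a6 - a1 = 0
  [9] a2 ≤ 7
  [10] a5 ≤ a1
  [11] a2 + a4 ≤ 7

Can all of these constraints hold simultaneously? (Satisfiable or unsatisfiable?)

From constraint 2: a2 ≥ 6. From constraints 1 and 7: a2 ≤ a5 and a5 ≤ 4, so a2 ≤ 4. But 4 < 6, so no value of a2 works.

Unsatisfiable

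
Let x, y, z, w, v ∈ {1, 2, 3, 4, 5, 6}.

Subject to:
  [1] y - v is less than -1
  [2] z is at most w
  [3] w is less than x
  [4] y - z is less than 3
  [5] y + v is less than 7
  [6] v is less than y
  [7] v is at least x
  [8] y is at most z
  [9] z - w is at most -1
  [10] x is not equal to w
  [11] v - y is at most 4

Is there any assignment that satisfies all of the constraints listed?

Unsatisfiable

Constraints 3, 6, 7, 8, and 9 give w < x, x ≤ v, v < y, y ≤ z, z < w. Chaining: w < x ≤ v < y ≤ z < w, which forces w < w — impossible.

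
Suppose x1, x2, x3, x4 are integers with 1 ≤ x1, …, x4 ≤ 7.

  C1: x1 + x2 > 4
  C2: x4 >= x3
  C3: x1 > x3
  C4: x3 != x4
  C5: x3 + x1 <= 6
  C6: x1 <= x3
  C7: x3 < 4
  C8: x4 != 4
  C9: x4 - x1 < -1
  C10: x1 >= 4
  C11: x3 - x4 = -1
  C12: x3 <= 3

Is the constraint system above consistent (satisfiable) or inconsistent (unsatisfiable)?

Unsatisfiable

From constraint 10: x1 ≥ 4. From constraints 6 and 12: x1 ≤ x3 and x3 ≤ 3, so x1 ≤ 3. But 3 < 4, so no value of x1 works.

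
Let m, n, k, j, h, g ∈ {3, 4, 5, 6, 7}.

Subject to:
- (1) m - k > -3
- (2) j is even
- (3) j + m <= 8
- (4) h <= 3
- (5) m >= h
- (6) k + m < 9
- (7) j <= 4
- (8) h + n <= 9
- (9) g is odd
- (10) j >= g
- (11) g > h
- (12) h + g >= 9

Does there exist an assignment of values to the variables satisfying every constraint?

Unsatisfiable

From constraint 4: h ≤ 3. From constraints 7 and 10: g ≤ j ≤ 4. Hence h + g ≤ 7. But constraint 12 requires h + g ≥ 9, and 9 > 7. Contradiction.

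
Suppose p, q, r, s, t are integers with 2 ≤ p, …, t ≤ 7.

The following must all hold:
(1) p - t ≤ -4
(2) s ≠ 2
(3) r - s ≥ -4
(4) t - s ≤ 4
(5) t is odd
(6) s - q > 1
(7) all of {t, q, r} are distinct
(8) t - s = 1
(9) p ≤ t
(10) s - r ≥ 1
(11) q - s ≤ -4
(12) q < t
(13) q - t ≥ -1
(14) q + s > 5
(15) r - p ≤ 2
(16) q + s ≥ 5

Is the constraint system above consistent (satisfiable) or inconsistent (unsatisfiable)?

Constraints 1, 3, 11, 13, and 15 give r − s ≥ -4, s − q ≥ 4, q − t ≥ -1, t − p ≥ 4, p − r ≥ -2.
Adding all 5 inequalities: the left sides telescope to 0, and the right sides sum to (-4) + 4 + (-1) + 4 + (-2) = 1. So 0 ≥ 1, which is false.

Unsatisfiable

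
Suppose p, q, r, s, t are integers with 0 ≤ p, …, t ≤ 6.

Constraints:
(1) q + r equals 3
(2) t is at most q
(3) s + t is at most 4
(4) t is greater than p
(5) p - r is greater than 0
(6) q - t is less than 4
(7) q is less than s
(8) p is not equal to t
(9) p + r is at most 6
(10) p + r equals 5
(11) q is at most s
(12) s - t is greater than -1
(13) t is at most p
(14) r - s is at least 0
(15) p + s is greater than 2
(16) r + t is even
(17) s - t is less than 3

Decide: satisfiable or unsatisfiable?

Unsatisfiable

Constraints 2, 4, 5, 7, and 14 give q < s, s ≤ r, r < p, p < t, t ≤ q. Chaining: q < s ≤ r < p < t ≤ q, which forces q < q — impossible.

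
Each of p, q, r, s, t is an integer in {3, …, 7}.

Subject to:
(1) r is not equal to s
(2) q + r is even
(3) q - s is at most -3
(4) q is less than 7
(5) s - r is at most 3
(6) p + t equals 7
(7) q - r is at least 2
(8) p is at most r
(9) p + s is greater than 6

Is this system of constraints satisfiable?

Unsatisfiable

Constraints 3, 5, and 7 give q − r ≥ 2, r − s ≥ -3, s − q ≥ 3.
Adding all 3 inequalities: the left sides telescope to 0, and the right sides sum to 2 + (-3) + 3 = 2. So 0 ≥ 2, which is false.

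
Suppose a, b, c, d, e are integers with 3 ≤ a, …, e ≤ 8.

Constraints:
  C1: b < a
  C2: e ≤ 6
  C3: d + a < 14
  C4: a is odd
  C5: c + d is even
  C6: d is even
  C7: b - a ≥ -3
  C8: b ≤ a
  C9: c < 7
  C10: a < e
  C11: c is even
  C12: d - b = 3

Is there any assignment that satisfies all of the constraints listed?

Satisfiable

Take a = 5, b = 3, c = 6, d = 6, e = 6. Then constraint 3: d + a = 11; constraint 7: b - a = -2; constraint 12: d - b = 3, and every other listed constraint is also met.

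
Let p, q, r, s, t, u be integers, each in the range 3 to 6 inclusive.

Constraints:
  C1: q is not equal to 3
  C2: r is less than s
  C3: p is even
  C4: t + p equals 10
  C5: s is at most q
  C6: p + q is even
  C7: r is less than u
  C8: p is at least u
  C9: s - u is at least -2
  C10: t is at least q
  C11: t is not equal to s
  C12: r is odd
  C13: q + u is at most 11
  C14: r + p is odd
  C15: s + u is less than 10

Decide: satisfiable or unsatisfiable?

Setting (p, q, r, s, t, u) = (4, 4, 3, 4, 6, 4) satisfies everything: constraint 4: t + p = 10; constraint 9: s - u = 0; constraint 13: q + u = 8, and the others follow.

Satisfiable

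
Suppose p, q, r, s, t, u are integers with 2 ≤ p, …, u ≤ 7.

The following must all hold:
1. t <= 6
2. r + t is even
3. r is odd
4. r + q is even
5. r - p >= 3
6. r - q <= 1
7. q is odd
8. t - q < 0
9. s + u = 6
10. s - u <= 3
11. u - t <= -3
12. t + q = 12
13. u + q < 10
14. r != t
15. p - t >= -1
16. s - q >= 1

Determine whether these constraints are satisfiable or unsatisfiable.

Unsatisfiable

Constraints 5, 6, 10, 11, 15, and 16 give s − q ≥ 1, q − r ≥ -1, r − p ≥ 3, p − t ≥ -1, t − u ≥ 3, u − s ≥ -3.
Adding all 6 inequalities: the left sides telescope to 0, and the right sides sum to 1 + (-1) + 3 + (-1) + 3 + (-3) = 2. So 0 ≥ 2, which is false.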